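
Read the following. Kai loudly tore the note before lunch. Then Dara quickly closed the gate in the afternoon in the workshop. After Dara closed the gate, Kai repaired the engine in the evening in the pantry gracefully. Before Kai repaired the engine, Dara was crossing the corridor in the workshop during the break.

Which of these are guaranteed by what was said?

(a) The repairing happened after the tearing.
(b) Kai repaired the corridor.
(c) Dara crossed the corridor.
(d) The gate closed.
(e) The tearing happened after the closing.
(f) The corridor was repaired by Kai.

(a) Entailed — the narrative places the tearing before the repairing.
(b) Not entailed — Kai repaired the engine, not the corridor; the corridor belongs to the crossing event.
(c) Not entailed — 'was crossing' is progressive on an accomplishment; it does not entail the completed 'crossed'.
(d) Entailed — 'Dara closed the gate' is causative; it entails the inchoative 'the gate closed'.
(e) Not entailed — the narrative places the tearing before the closing, not after.
(f) Not entailed — Kai repaired the engine, not the corridor; the corridor belongs to the crossing event.

(a), (d)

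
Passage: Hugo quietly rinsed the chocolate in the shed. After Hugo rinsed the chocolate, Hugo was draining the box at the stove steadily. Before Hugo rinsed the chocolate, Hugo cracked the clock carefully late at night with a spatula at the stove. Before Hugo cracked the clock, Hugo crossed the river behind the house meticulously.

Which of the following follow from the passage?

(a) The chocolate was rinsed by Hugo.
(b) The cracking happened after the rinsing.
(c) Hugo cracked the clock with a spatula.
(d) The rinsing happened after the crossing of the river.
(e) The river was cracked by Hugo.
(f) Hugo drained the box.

(a), (c), (d)

(a) Entailed — this follows by dropping conjuncts from the rinsing event's description.
(b) Not entailed — the narrative places the cracking before the rinsing, not after.
(c) Entailed — the original entails any weakening of itself; this just drops 'late at night', 'carefully', 'at the stove'.
(d) Entailed — the narrative places the crossing before the rinsing.
(e) Not entailed — Hugo cracked the clock, not the river; the river belongs to the crossing event.
(f) Not entailed — 'was draining' is progressive on an accomplishment; it does not entail the completed 'drained'.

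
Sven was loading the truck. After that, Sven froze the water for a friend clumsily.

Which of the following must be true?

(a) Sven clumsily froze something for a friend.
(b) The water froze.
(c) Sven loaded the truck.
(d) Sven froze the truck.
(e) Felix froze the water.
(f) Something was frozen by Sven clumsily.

(a), (b), (f)

(a) Entailed — generalizing the patient leaves a sub-description the original still satisfies.
(b) Entailed — 'Sven froze the water' is causative; it entails the inchoative 'the water froze'.
(c) Not entailed — 'was loading' is progressive on an accomplishment; it does not entail the completed 'loaded'.
(d) Not entailed — Sven froze the water, not the truck; the truck belongs to the loading event.
(e) Not entailed — the passage has Sven freezing the water, not Felix.
(f) Entailed — every conjunct here is already in the original freezing event.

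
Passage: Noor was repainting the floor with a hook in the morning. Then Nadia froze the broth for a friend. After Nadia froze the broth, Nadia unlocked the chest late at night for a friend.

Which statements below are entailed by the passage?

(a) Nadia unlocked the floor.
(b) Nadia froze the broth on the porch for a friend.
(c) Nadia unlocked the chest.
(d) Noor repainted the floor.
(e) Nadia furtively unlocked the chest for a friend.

(c)

(a) Not entailed — Nadia unlocked the chest, not the floor; the floor belongs to the repainting event.
(b) Not entailed — 'on the porch' adds information not in the original event.
(c) Entailed — every conjunct here is already in the original unlocking event.
(d) Not entailed — 'was repainting' is progressive on an accomplishment; it does not entail the completed 'repainted'.
(e) Not entailed — 'furtively' adds information not in the original event.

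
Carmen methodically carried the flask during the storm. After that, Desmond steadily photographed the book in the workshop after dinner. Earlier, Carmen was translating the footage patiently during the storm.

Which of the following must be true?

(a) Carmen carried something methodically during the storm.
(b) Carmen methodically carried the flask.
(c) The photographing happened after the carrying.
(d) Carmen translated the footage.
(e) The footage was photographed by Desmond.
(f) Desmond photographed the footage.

(a) Entailed — every conjunct here is already in the original carrying event.
(b) Entailed — dropping 'during the storm' leaves a sub-description the original still satisfies.
(c) Entailed — the narrative places the carrying before the photographing.
(d) Not entailed — 'was translating' is progressive on an accomplishment; it does not entail the completed 'translated'.
(e) Not entailed — Desmond photographed the book, not the footage; the footage belongs to the translating event.
(f) Not entailed — Desmond photographed the book, not the footage; the footage belongs to the translating event.

(a), (b), (c)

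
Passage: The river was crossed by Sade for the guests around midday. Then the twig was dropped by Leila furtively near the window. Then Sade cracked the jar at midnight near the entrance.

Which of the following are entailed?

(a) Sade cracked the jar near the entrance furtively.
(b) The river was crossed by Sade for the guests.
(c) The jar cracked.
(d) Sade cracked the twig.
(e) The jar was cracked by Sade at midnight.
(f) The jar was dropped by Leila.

(b), (c), (e)

(a) Not entailed — 'furtively' adds information not in the original event.
(b) Entailed — the original entails any weakening of itself; this just drops 'around midday'.
(c) Entailed — 'Sade cracked the jar' is causative; it entails the inchoative 'the jar cracked'.
(d) Not entailed — Sade cracked the jar, not the twig; the twig belongs to the dropping event.
(e) Entailed — dropping 'near the entrance' leaves a sub-description the original still satisfies.
(f) Not entailed — Leila dropped the twig, not the jar; the jar belongs to the cracking event.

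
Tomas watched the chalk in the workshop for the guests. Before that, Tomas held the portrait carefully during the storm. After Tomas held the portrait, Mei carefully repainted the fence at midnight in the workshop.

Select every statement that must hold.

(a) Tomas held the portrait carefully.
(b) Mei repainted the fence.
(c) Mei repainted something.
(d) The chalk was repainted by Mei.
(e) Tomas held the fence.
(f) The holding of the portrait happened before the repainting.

(a) Entailed — dropping 'during the storm' leaves a sub-description the original still satisfies.
(b) Entailed — the original entails any weakening of itself; this just drops 'at midnight', 'in the workshop', 'carefully'.
(c) Entailed — every conjunct here is already in the original repainting event.
(d) Not entailed — Mei repainted the fence, not the chalk; the chalk belongs to the watching event.
(e) Not entailed — Tomas held the portrait, not the fence; the fence belongs to the repainting event.
(f) Entailed — the narrative places the holding before the repainting.

(a), (b), (c), (f)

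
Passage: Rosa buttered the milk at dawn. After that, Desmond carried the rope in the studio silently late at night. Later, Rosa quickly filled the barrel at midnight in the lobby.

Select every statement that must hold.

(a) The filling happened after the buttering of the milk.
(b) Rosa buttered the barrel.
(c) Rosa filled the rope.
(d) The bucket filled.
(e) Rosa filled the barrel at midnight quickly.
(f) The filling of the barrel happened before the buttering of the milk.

(a), (e)

(a) Entailed — the narrative places the buttering before the filling.
(b) Not entailed — Rosa buttered the milk, not the barrel; the barrel belongs to the filling event.
(c) Not entailed — Rosa filled the barrel, not the rope; the rope belongs to the carrying event.
(d) Not entailed — the barrel is what filled, not the bucket.
(e) Entailed — this follows by dropping conjuncts from the filling event's description.
(f) Not entailed — the narrative places the buttering before the filling, not after.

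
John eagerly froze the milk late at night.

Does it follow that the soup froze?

Nothing is said about any soup; only the milk is affected.

no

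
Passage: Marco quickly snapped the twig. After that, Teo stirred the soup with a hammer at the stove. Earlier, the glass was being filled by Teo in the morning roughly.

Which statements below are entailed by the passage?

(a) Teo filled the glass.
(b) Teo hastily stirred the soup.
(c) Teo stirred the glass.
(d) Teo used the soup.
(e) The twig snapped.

(e)

(a) Not entailed — 'was filling' is progressive on an accomplishment; it does not entail the completed 'filled'.
(b) Not entailed — 'hastily' adds information not in the original event.
(c) Not entailed — Teo stirred the soup, not the glass; the glass belongs to the filling event.
(d) Not entailed — the soup is the patient, not an instrument — Teo used a hammer.
(e) Entailed — 'Marco snapped the twig' is causative; it entails the inchoative 'the twig snapped'.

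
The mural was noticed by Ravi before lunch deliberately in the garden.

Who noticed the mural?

'Ravi' marks the agent of the noticing event.

Ravi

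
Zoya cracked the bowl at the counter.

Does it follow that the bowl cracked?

yes

'Zoya cracked the bowl' is the causative; it entails the inchoative 'the bowl cracked'.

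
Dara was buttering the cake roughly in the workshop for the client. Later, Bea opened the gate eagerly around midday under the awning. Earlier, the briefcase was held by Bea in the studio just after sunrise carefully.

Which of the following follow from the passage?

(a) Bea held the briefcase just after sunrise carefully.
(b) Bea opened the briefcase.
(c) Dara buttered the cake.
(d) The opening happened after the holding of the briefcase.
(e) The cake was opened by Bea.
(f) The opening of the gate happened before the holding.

(a) Entailed — this follows by dropping conjuncts from the holding event's description.
(b) Not entailed — Bea opened the gate, not the briefcase; the briefcase belongs to the holding event.
(c) Not entailed — 'was buttering' is progressive on an accomplishment; it does not entail the completed 'buttered'.
(d) Entailed — the narrative places the holding before the opening.
(e) Not entailed — Bea opened the gate, not the cake; the cake belongs to the buttering event.
(f) Not entailed — the narrative places the holding before the opening, not after.

(a), (d)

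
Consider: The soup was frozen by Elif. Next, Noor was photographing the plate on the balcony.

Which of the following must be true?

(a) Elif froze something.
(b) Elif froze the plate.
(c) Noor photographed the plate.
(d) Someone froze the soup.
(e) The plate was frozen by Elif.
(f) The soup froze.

(a) Entailed — the original entails any weakening of itself; this just generalizes the patient.
(b) Not entailed — Elif froze the soup, not the plate; the plate belongs to the photographing event.
(c) Not entailed — 'was photographing' is progressive on an accomplishment; it does not entail the completed 'photographed'.
(d) Entailed — every conjunct here is already in the original freezing event.
(e) Not entailed — Elif froze the soup, not the plate; the plate belongs to the photographing event.
(f) Entailed — 'Elif froze the soup' is causative; it entails the inchoative 'the soup froze'.

(a), (d), (f)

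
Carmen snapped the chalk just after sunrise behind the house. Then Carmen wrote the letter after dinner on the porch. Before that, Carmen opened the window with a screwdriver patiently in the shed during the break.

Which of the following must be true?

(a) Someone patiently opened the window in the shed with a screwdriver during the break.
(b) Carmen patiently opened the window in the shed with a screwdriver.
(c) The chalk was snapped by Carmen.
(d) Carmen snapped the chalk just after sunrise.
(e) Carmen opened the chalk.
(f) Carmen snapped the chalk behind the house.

(a) Entailed — the original entails any weakening of itself; this just generalizes the agent.
(b) Entailed — the original entails any weakening of itself; this just drops 'during the break'.
(c) Entailed — the original entails any weakening of itself; this just drops 'just after sunrise', 'behind the house'.
(d) Entailed — dropping 'behind the house' leaves a sub-description the original still satisfies.
(e) Not entailed — Carmen opened the window, not the chalk; the chalk belongs to the snapping event.
(f) Entailed — dropping 'just after sunrise' leaves a sub-description the original still satisfies.

(a), (b), (c), (d), (f)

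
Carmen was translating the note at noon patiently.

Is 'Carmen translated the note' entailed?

'was translating' is progressive; for an accomplishment like 'translate the note', it doesn't entail completion.

no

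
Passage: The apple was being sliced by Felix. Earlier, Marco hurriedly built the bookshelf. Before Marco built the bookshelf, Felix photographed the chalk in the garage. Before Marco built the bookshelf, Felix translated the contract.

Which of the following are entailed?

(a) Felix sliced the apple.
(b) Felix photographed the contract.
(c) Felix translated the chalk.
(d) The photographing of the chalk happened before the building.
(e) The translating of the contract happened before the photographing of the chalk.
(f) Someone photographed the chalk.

(a) Not entailed — 'was slicing' is progressive on an accomplishment; it does not entail the completed 'sliced'.
(b) Not entailed — Felix photographed the chalk, not the contract; the contract belongs to the translating event.
(c) Not entailed — Felix translated the contract, not the chalk; the chalk belongs to the photographing event.
(d) Entailed — the narrative places the photographing before the building.
(e) Not entailed — the narrative doesn't order the translating relative to the photographing.
(f) Entailed — dropping 'in the garage' and generalizing the agent leaves a sub-description the original still satisfies.

(d), (f)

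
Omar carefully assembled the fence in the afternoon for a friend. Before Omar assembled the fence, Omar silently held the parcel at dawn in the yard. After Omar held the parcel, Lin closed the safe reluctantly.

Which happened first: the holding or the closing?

the holding

The connectives place the holding before the closing.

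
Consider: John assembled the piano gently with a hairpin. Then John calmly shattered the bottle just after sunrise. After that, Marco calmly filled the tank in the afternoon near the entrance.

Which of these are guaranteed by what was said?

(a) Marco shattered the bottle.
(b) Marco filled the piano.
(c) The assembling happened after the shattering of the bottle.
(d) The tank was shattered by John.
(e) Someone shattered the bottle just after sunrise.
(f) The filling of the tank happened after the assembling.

(e), (f)

(a) Not entailed — the passage has John shattering the bottle, not Marco.
(b) Not entailed — Marco filled the tank, not the piano; the piano belongs to the assembling event.
(c) Not entailed — the narrative places the assembling before the shattering, not after.
(d) Not entailed — John shattered the bottle, not the tank; the tank belongs to the filling event.
(e) Entailed — dropping 'calmly' and generalizing the agent leaves a sub-description the original still satisfies.
(f) Entailed — the narrative places the assembling before the filling.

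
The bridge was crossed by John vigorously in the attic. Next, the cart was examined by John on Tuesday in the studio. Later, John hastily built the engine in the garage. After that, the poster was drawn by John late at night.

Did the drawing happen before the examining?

no

The narrative orders the examining before the drawing.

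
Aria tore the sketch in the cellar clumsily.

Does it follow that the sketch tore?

yes

'Aria tore the sketch' is the causative; it entails the inchoative 'the sketch tore'.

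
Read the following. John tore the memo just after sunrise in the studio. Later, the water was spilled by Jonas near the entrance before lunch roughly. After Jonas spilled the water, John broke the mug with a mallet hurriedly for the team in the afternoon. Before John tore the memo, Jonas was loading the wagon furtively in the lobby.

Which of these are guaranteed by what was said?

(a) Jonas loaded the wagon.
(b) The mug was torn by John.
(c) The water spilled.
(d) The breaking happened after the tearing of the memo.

(c), (d)

(a) Not entailed — 'was loading' is progressive on an accomplishment; it does not entail the completed 'loaded'.
(b) Not entailed — John tore the memo, not the mug; the mug belongs to the breaking event.
(c) Entailed — 'Jonas spilled the water' is causative; it entails the inchoative 'the water spilled'.
(d) Entailed — the narrative places the tearing before the breaking.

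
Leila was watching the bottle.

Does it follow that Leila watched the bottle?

'watch' is atelic; if Leila was watching the bottle, then Leila watched the bottle (for some time).

yes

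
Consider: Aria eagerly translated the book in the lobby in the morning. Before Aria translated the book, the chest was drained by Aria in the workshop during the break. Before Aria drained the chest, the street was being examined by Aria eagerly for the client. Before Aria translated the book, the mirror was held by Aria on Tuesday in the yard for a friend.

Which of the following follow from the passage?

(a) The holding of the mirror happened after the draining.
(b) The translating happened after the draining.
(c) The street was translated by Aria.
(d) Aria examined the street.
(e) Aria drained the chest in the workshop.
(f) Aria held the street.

(b), (d), (e)

(a) Not entailed — the narrative doesn't order the draining relative to the holding.
(b) Entailed — the narrative places the draining before the translating.
(c) Not entailed — Aria translated the book, not the street; the street belongs to the examining event.
(d) Entailed — 'examine' is an activity; 'was examining' entails that some examining happened, so 'examined' holds.
(e) Entailed — every conjunct here is already in the original draining event.
(f) Not entailed — Aria held the mirror, not the street; the street belongs to the examining event.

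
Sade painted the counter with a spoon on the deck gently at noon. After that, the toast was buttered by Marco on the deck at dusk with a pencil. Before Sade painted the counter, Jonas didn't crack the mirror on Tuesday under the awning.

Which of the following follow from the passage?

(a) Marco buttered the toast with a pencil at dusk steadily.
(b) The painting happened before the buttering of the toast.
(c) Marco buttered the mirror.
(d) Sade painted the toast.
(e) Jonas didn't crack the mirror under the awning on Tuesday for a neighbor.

(a) Not entailed — 'steadily' adds information not in the original event.
(b) Entailed — the narrative places the painting before the buttering.
(c) Not entailed — Marco buttered the toast, not the mirror; the mirror belongs to the cracking event.
(d) Not entailed — Sade painted the counter, not the toast; the toast belongs to the buttering event.
(e) Entailed — under negation, adding a further restriction is entailed: if no such cracking event occurred, none occurred for a neighbor either.

(b), (e)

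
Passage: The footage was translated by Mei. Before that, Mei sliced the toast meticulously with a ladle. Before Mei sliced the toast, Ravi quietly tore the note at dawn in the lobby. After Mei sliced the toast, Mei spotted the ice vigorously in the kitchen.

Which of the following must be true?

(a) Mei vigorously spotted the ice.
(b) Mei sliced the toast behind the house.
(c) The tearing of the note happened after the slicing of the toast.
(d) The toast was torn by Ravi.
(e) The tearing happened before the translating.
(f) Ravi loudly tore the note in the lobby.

(a), (e)

(a) Entailed — dropping 'in the kitchen' leaves a sub-description the original still satisfies.
(b) Not entailed — 'behind the house' adds information not in the original event.
(c) Not entailed — the narrative places the tearing before the slicing, not after.
(d) Not entailed — Ravi tore the note, not the toast; the toast belongs to the slicing event.
(e) Entailed — the narrative places the tearing before the translating.
(f) Not entailed — 'loudly' adds a manner not in (and inconsistent with) the original.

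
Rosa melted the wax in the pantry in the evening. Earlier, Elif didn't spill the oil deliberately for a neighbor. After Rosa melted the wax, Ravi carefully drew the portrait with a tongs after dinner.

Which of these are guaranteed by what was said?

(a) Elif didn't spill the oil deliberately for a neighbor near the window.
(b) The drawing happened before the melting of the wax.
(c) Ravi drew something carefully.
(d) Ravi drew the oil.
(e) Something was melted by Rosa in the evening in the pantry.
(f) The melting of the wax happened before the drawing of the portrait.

(a) Entailed — under negation, adding a further restriction is entailed: if no such spilling event occurred, none occurred near the window either.
(b) Not entailed — the narrative places the melting before the drawing, not after.
(c) Entailed — this follows by dropping conjuncts from the drawing event's description.
(d) Not entailed — Ravi drew the portrait, not the oil; the oil belongs to the spilling event.
(e) Entailed — generalizing the patient leaves a sub-description the original still satisfies.
(f) Entailed — the narrative places the melting before the drawing.

(a), (c), (e), (f)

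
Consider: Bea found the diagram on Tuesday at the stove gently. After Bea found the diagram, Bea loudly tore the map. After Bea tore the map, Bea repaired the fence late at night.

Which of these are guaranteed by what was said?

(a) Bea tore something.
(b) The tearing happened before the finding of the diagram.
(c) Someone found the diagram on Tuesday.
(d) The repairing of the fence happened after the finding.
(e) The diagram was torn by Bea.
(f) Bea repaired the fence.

(a) Entailed — dropping 'loudly' and generalizing the patient leaves a sub-description the original still satisfies.
(b) Not entailed — the narrative places the finding before the tearing, not after.
(c) Entailed — dropping 'at the stove', 'gently' and generalizing the agent leaves a sub-description the original still satisfies.
(d) Entailed — the narrative places the finding before the repairing.
(e) Not entailed — Bea tore the map, not the diagram; the diagram belongs to the finding event.
(f) Entailed — every conjunct here is already in the original repairing event.

(a), (c), (d), (f)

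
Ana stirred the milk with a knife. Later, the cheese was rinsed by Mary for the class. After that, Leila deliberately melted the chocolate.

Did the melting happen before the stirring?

The narrative orders the stirring before the melting.

no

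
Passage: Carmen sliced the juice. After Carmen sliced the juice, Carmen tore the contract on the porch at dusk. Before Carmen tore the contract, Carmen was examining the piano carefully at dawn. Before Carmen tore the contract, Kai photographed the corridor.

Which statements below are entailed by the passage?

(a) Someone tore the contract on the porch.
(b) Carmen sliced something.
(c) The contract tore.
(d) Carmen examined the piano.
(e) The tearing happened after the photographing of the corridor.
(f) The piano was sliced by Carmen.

(a), (b), (c), (d), (e)

(a) Entailed — dropping 'at dusk' and generalizing the agent leaves a sub-description the original still satisfies.
(b) Entailed — this follows by dropping conjuncts from the slicing event's description.
(c) Entailed — 'Carmen tore the contract' is causative; it entails the inchoative 'the contract tore'.
(d) Entailed — 'examine' is an activity; 'was examining' entails that some examining happened, so 'examined' holds.
(e) Entailed — the narrative places the photographing before the tearing.
(f) Not entailed — Carmen sliced the juice, not the piano; the piano belongs to the examining event.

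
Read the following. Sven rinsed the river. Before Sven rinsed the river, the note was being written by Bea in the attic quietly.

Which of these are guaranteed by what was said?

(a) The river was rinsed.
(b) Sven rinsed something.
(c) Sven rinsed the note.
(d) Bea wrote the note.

(a), (b)

(a) Entailed — generalizing the agent leaves a sub-description the original still satisfies.
(b) Entailed — generalizing the patient leaves a sub-description the original still satisfies.
(c) Not entailed — Sven rinsed the river, not the note; the note belongs to the writing event.
(d) Not entailed — 'was writing' is progressive on an accomplishment; it does not entail the completed 'wrote'.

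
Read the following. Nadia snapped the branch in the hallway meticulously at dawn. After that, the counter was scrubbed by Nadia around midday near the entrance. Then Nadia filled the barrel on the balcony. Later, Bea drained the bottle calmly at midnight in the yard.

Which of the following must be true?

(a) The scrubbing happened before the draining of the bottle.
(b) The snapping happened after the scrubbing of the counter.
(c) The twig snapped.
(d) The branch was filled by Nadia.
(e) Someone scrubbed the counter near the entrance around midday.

(a), (e)

(a) Entailed — the narrative places the scrubbing before the draining.
(b) Not entailed — the narrative places the snapping before the scrubbing, not after.
(c) Not entailed — the branch is what snapped, not the twig.
(d) Not entailed — Nadia filled the barrel, not the branch; the branch belongs to the snapping event.
(e) Entailed — every conjunct here is already in the original scrubbing event.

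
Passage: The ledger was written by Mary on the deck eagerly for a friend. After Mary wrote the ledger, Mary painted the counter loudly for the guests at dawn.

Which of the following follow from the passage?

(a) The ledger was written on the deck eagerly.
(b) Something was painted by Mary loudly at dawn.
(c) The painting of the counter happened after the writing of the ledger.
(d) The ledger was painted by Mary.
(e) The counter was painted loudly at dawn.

(a) Entailed — the original entails any weakening of itself; this just drops 'for a friend' and generalizes the agent.
(b) Entailed — this follows by dropping conjuncts from the painting event's description.
(c) Entailed — the narrative places the writing before the painting.
(d) Not entailed — Mary painted the counter, not the ledger; the ledger belongs to the writing event.
(e) Entailed — every conjunct here is already in the original painting event.

(a), (b), (c), (e)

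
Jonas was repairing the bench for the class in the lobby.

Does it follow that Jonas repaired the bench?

no

'was repairing' is progressive; for an accomplishment like 'repair the bench', it doesn't entail completion.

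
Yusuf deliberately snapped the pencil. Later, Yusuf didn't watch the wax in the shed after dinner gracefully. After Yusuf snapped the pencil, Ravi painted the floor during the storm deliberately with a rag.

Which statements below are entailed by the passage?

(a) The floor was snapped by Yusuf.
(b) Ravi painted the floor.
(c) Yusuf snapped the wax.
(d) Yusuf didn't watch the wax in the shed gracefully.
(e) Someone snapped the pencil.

(b), (e)

(a) Not entailed — Yusuf snapped the pencil, not the floor; the floor belongs to the painting event.
(b) Entailed — dropping 'with a rag', 'during the storm', 'deliberately' leaves a sub-description the original still satisfies.
(c) Not entailed — Yusuf snapped the pencil, not the wax; the wax belongs to the watching event.
(d) Not entailed — dropping 'after dinner' under negation is not valid — the original leaves open that Yusuf watched the wax some other way.
(e) Entailed — every conjunct here is already in the original snapping event.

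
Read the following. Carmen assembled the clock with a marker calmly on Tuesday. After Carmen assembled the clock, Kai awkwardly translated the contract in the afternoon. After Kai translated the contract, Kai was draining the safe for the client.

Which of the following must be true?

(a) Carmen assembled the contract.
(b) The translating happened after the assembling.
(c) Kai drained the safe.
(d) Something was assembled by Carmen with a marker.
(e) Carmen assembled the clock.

(a) Not entailed — Carmen assembled the clock, not the contract; the contract belongs to the translating event.
(b) Entailed — the narrative places the assembling before the translating.
(c) Not entailed — 'was draining' is progressive on an accomplishment; it does not entail the completed 'drained'.
(d) Entailed — every conjunct here is already in the original assembling event.
(e) Entailed — this follows by dropping conjuncts from the assembling event's description.

(b), (d), (e)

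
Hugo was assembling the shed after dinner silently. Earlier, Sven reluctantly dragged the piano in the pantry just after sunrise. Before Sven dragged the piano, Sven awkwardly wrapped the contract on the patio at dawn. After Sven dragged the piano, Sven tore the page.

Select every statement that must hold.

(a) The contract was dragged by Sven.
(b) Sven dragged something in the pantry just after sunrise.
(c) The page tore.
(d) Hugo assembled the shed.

(a) Not entailed — Sven dragged the piano, not the contract; the contract belongs to the wrapping event.
(b) Entailed — the original entails any weakening of itself; this just drops 'reluctantly' and generalizes the patient.
(c) Entailed — 'Sven tore the page' is causative; it entails the inchoative 'the page tore'.
(d) Not entailed — 'was assembling' is progressive on an accomplishment; it does not entail the completed 'assembled'.

(b), (c)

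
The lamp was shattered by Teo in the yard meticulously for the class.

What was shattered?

the lamp

'the lamp' marks the patient of the shattering event.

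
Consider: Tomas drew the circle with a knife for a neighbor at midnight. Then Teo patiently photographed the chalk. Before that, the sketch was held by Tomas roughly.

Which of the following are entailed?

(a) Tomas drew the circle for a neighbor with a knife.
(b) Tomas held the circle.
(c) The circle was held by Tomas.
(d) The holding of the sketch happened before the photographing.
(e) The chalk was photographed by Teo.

(a) Entailed — every conjunct here is already in the original drawing event.
(b) Not entailed — Tomas held the sketch, not the circle; the circle belongs to the drawing event.
(c) Not entailed — Tomas held the sketch, not the circle; the circle belongs to the drawing event.
(d) Entailed — the narrative places the holding before the photographing.
(e) Entailed — the original entails any weakening of itself; this just drops 'patiently'.

(a), (d), (e)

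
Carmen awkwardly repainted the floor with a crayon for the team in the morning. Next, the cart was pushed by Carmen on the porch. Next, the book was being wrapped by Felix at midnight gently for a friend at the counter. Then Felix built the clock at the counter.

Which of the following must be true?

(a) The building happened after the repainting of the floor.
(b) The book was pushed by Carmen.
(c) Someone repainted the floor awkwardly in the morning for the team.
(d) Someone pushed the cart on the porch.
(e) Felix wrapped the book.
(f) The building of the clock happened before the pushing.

(a), (c), (d)

(a) Entailed — the narrative places the repainting before the building.
(b) Not entailed — Carmen pushed the cart, not the book; the book belongs to the wrapping event.
(c) Entailed — this follows by dropping conjuncts from the repainting event's description.
(d) Entailed — the original entails any weakening of itself; this just generalizes the agent.
(e) Not entailed — 'was wrapping' is progressive on an accomplishment; it does not entail the completed 'wrapped'.
(f) Not entailed — the narrative places the pushing before the building, not after.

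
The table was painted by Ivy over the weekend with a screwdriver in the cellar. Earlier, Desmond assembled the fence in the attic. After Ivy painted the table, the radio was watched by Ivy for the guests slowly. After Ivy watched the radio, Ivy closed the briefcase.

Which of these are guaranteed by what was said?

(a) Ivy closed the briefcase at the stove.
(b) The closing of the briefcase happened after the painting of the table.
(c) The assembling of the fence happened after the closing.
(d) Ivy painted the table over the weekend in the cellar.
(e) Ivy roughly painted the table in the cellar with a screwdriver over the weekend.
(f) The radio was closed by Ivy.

(a) Not entailed — 'at the stove' adds information not in the original event.
(b) Entailed — the narrative places the painting before the closing.
(c) Not entailed — the narrative places the assembling before the closing, not after.
(d) Entailed — this follows by dropping conjuncts from the painting event's description.
(e) Not entailed — 'roughly' adds information not in the original event.
(f) Not entailed — Ivy closed the briefcase, not the radio; the radio belongs to the watching event.

(b), (d)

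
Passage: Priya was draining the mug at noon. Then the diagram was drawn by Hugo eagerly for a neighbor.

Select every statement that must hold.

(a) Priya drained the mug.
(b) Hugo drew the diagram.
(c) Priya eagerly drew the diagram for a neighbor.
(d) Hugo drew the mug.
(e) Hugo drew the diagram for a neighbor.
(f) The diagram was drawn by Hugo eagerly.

(b), (e), (f)

(a) Not entailed — 'was draining' is progressive on an accomplishment; it does not entail the completed 'drained'.
(b) Entailed — every conjunct here is already in the original drawing event.
(c) Not entailed — the passage has Hugo drawing the diagram, not Priya.
(d) Not entailed — Hugo drew the diagram, not the mug; the mug belongs to the draining event.
(e) Entailed — this follows by dropping conjuncts from the drawing event's description.
(f) Entailed — every conjunct here is already in the original drawing event.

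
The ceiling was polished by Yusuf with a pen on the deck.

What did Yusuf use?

'with a pen' marks the instrument of the polishing event.

a pen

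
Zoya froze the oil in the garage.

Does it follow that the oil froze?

'Zoya froze the oil' is the causative; it entails the inchoative 'the oil froze'.

yes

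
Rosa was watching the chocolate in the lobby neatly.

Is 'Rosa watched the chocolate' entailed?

yes

'watch' is atelic; if Rosa was watching the chocolate, then Rosa watched the chocolate (for some time).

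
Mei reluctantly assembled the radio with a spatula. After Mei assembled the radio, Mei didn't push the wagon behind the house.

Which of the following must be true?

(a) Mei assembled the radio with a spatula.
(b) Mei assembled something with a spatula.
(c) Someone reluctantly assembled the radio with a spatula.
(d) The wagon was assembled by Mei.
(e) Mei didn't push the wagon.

(a), (b), (c)

(a) Entailed — this follows by dropping conjuncts from the assembling event's description.
(b) Entailed — dropping 'reluctantly' and generalizing the patient leaves a sub-description the original still satisfies.
(c) Entailed — every conjunct here is already in the original assembling event.
(d) Not entailed — Mei assembled the radio, not the wagon; the wagon belongs to the pushing event.
(e) Not entailed — dropping 'behind the house' under negation is not valid — the original leaves open that Mei pushed the wagon some other way.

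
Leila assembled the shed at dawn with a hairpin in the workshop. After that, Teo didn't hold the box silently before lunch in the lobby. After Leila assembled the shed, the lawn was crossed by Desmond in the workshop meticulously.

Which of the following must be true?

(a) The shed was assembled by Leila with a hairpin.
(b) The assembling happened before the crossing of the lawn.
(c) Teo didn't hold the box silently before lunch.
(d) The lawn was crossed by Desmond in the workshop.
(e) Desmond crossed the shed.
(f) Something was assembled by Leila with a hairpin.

(a), (b), (d), (f)

(a) Entailed — this follows by dropping conjuncts from the assembling event's description.
(b) Entailed — the narrative places the assembling before the crossing.
(c) Not entailed — dropping 'in the lobby' under negation is not valid — the original leaves open that Teo held the box some other way.
(d) Entailed — dropping 'meticulously' leaves a sub-description the original still satisfies.
(e) Not entailed — Desmond crossed the lawn, not the shed; the shed belongs to the assembling event.
(f) Entailed — the original entails any weakening of itself; this just drops 'at dawn', 'in the workshop' and generalizes the patient.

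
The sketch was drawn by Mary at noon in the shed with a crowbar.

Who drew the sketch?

Mary

'Mary' marks the agent of the drawing event.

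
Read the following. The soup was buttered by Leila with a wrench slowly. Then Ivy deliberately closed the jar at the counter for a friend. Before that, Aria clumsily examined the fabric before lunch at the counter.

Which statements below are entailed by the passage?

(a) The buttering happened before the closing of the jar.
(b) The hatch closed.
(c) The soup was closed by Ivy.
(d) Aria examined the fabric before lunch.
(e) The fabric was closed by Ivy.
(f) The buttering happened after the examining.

(a), (d)

(a) Entailed — the narrative places the buttering before the closing.
(b) Not entailed — the jar is what closed, not the hatch.
(c) Not entailed — Ivy closed the jar, not the soup; the soup belongs to the buttering event.
(d) Entailed — dropping 'at the counter', 'clumsily' leaves a sub-description the original still satisfies.
(e) Not entailed — Ivy closed the jar, not the fabric; the fabric belongs to the examining event.
(f) Not entailed — the narrative doesn't order the examining relative to the buttering.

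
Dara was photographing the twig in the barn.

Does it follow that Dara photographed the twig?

no

'was photographing' is progressive; for an accomplishment like 'photograph the twig', it doesn't entail completion.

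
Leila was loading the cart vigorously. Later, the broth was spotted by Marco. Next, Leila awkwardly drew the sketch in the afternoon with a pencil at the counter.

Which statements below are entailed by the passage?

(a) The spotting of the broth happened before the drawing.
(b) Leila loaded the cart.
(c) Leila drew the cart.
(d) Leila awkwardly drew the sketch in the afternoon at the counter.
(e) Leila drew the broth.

(a), (d)

(a) Entailed — the narrative places the spotting before the drawing.
(b) Not entailed — 'was loading' is progressive on an accomplishment; it does not entail the completed 'loaded'.
(c) Not entailed — Leila drew the sketch, not the cart; the cart belongs to the loading event.
(d) Entailed — dropping 'with a pencil' leaves a sub-description the original still satisfies.
(e) Not entailed — Leila drew the sketch, not the broth; the broth belongs to the spotting event.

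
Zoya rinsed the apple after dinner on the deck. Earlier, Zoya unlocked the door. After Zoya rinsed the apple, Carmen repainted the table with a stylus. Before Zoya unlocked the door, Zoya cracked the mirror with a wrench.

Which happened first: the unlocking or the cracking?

the cracking

The connectives place the cracking before the unlocking.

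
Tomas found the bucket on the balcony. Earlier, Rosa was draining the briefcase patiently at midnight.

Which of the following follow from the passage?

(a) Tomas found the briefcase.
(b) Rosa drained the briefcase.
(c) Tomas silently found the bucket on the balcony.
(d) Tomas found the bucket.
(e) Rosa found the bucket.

(a) Not entailed — Tomas found the bucket, not the briefcase; the briefcase belongs to the draining event.
(b) Not entailed — 'was draining' is progressive on an accomplishment; it does not entail the completed 'drained'.
(c) Not entailed — 'silently' adds information not in the original event.
(d) Entailed — every conjunct here is already in the original finding event.
(e) Not entailed — the passage has Tomas finding the bucket, not Rosa.

(d)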